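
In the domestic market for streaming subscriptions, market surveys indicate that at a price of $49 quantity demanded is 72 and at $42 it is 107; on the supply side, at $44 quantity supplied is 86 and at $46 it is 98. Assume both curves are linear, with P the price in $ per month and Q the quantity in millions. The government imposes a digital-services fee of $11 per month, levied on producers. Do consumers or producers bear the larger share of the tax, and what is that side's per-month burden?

Consumers bear the larger share: $6 per month.

Demand slope: (107 − 72)/(42 − 49) = -5, so Qd = 317 − 5P.
Supply slope: (98 − 86)/(46 − 44) = 6, so Qs = 6P − 178.
Before the tax: set 317 − 5P = 6P − 178 → P* = $45, Q* = 92.
With the tax collected from producers, supply shifts: Qs = 6(P − 11) − 178.
Solving gives Q = 62 with consumers paying $51 and producers receiving $40 (the $11 wedge).
Per-month burden: consumers $6, producers $5.
Consumers take the larger share because demand is less price-elastic here (demand slope 5 vs supply slope 6).
The less price-elastic side of the market bears the larger share of a per-unit tax.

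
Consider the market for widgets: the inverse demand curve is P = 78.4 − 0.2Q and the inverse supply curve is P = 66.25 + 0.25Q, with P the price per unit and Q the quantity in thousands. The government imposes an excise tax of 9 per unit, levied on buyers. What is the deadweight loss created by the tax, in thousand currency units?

Inverting to Q(P) form: Qd = 392 − 5P; Qs = 4P − 265.
Without the tax, 392 − 5P = 4P − 265 gives 9P = 657, so P* = 73 and Q* = 27.
With the tax collected from buyers, demand (in seller-price terms) shifts: Qd = 392 − 5(P + 9).
New equilibrium: buyers pay 77, suppliers receive 68, Q = 7. (Wedge: Pb − Ps = 9.)
Quantity falls by |ΔQ| = |27 − 7| = 20.
DWL = ½ · t · |ΔQ| = ½ · 9 · 20 = 90.

Deadweight loss = 90 thousand.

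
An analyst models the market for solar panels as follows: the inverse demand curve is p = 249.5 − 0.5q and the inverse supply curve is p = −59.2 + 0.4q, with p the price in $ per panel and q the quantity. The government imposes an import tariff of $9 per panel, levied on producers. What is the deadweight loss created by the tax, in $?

Deadweight loss = $45.

Rewrite in direct form: qd = 499 − 2p and qs = 2.5p + 148.
Before the tax: set 499 − 2p = 2.5p + 148 → p* = $78, q* = 343.
With the tax collected from producers, supply shifts: qs = 2.5(p − 9) + 148.
Solving gives q = 333 with buyers paying $83 and producers receiving $74 (the $9 wedge).
Quantity falls by |ΔQ| = |343 − 333| = 10.
DWL = ½ · t · |ΔQ| = ½ · 9 · 10 = $45.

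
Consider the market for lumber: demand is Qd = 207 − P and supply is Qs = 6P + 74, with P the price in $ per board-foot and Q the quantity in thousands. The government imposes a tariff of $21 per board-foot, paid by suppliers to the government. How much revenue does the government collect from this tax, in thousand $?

Tax revenue = $3570 thousand.

Before the tax: set 207 − P = 6P + 74 → P* = $19, Q* = 188.
With the tax collected from suppliers, supply shifts: Qs = 6(P − 21) + 74.
Solving gives Q = 170 with consumers paying $37 and suppliers receiving $16 (the $21 wedge).
Revenue = t · Q = 21 · 170 = $3570.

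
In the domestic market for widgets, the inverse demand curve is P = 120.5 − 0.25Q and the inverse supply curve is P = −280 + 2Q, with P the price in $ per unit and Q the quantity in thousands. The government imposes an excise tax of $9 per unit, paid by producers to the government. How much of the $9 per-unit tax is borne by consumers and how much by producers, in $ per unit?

Consumers bear $1 per unit; producers bear $8 per unit.

Inverting to Q(P) form: Qd = 482 − 4P; Qs = 0.5P + 140.
Without the tax, 482 − 4P = 0.5P + 140 gives 4.5P = 342, so P* = $76 and Q* = 178.
With the tax collected from producers, supply shifts: Qs = 0.5(P − 9) + 140.
Solving gives Q = 174 with consumers paying $77 and producers receiving $68 (the $9 wedge).
Burden on consumers: $1; on producers: $8. (They sum to $9.)
The less price-elastic side of the market bears the larger share of a per-unit tax.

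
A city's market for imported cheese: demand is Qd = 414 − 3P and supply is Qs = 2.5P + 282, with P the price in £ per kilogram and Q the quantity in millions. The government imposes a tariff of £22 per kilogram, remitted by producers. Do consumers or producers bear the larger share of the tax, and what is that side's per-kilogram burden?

Producers bear the larger share: £12 per kilogram.

Before the tax: set 414 − 3P = 2.5P + 282 → P* = £24, Q* = 342.
With the tax collected from producers, supply shifts: Qs = 2.5(P − 22) + 282.
New equilibrium: consumers pay £34, producers receive £12, Q = 312. (Wedge: Pb − Ps = 22.)
Per-kilogram burden: consumers £10, producers £12.
Producers take the larger share because supply is less price-elastic here (demand slope 3 vs supply slope 2.5).
The less price-elastic side of the market bears the larger share of a per-unit tax.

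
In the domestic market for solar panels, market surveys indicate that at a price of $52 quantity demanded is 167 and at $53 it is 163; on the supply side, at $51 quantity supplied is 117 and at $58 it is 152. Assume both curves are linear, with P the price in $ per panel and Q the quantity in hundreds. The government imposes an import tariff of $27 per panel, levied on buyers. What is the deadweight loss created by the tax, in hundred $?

Deadweight loss = $810 hundred.

Demand slope: (163 − 167)/(53 − 52) = -4, so Qd = 375 − 4P.
Supply slope: (152 − 117)/(58 − 51) = 5, so Qs = 5P − 138.
Before the tax: set 375 − 4P = 5P − 138 → P* = $57, Q* = 147.
With the tax collected from buyers, demand (in seller-price terms) shifts: Qd = 375 − 4(P + 27).
Solving gives Q = 87 with buyers paying $72 and producers receiving $45 (the $27 wedge).
Quantity falls by |ΔQ| = |147 − 87| = 60.
DWL = ½ · t · |ΔQ| = ½ · 27 · 60 = $810.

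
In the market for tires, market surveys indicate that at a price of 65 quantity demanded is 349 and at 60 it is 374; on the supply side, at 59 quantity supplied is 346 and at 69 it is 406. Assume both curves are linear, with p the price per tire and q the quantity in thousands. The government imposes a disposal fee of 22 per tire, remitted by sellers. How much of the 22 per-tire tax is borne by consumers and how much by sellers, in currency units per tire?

Consumers bear 12 per tire; sellers bear 10 per tire.

Demand slope: (374 − 349)/(60 − 65) = -5, so qd = 674 − 5p.
Supply slope: (406 − 346)/(69 − 59) = 6, so qs = 6p − 8.
Before the tax: set 674 − 5p = 6p − 8 → p* = 62, q* = 364.
With the tax collected from sellers, supply shifts: qs = 6(p − 22) − 8.
Solving gives q = 304 with consumers paying 74 and sellers receiving 52 (the 22 wedge).
Burden on consumers: 12; on sellers: 10. (They sum to 22.)
The less price-elastic side of the market bears the larger share of a per-unit tax.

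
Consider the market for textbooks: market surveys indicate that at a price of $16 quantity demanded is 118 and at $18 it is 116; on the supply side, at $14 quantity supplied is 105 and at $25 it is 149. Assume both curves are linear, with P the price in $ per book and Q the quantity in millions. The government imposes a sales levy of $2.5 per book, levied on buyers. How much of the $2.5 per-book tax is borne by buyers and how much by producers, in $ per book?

Buyers bear $2 per book; producers bear $0.5 per book.

Demand slope: (116 − 118)/(18 − 16) = -1, so Qd = 134 − P.
Supply slope: (149 − 105)/(25 − 14) = 4, so Qs = 4P + 49.
Without the tax, 134 − P = 4P + 49 gives 5P = 85, so P* = $17 and Q* = 117.
With the tax collected from buyers, demand (in seller-price terms) shifts: Qd = 134 − (P + 2.5).
New equilibrium: buyers pay $19, producers receive $16.5, Q = 115. (Wedge: Pb − Ps = 2.5.)
Burden on buyers: $2; on producers: $0.5. (They sum to $2.5.)
The less price-elastic side of the market bears the larger share of a per-unit tax.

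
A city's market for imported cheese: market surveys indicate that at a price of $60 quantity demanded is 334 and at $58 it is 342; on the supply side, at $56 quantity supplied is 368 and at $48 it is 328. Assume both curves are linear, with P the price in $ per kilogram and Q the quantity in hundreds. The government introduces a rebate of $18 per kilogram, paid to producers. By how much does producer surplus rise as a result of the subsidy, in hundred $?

Producer surplus rises by $3024 hundred.

Demand slope: (342 − 334)/(58 − 60) = -4, so Qd = 574 − 4P.
Supply slope: (328 − 368)/(48 − 56) = 5, so Qs = 5P + 88.
Without the subsidy, 574 − 4P = 5P + 88 gives 9P = 486, so P* = $54 and Q* = 358.
With a per-unit subsidy paid to producers, each receives P + 18 per unit sold, so supply becomes Qs = 5(P + 18) + 88.
New equilibrium: buyers pay $44, producers receive $62, Q = 398. (Wedge: Pb − Ps = −18.)
ΔPS is the trapezoid between Q = 398 and Q = 358 of height $8: ½ · (358 + 398) · 8 = $3024.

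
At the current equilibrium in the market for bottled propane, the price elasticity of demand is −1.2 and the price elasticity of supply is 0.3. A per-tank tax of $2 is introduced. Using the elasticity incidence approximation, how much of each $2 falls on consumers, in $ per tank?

Incidence ratio: consumers' share ≈ εs / (εs + |εd|) = 0.3 / (0.3 + 1.2) = 0.2.
So consumers bear ≈ 0.2 × $2 = $0.4; suppliers bear $1.6.

Consumers bear ≈ $0.4 per tank.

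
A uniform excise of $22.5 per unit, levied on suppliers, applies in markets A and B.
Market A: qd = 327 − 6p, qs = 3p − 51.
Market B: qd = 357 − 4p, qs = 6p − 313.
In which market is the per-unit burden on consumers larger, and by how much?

Market B, by $6.

Market A: pre-tax p* = $42, q* = 75; post-tax q = 30; per-unit burden on consumers = $7.5.
Market B: pre-tax p* = $67, q* = 89; post-tax q = 35; per-unit burden on consumers = $13.5.
Difference: $7.5 vs $13.5 → market B is larger by $6.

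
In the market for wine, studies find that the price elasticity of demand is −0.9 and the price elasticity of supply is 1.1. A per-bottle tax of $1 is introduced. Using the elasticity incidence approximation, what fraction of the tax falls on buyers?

Buyers' share ≈ 0.55.

Incidence ratio: buyers' share ≈ εs / (εs + |εd|) = 1.1 / (1.1 + 0.9) = 0.55.
Supply is the more elastic side, so buyers bear the larger share.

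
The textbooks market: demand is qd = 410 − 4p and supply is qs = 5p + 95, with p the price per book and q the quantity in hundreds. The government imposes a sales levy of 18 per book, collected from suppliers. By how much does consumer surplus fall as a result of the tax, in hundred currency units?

Without the tax, 410 − 4p = 5p + 95 gives 9p = 315, so p* = 35 and q* = 270.
With the tax collected from suppliers, supply shifts: qs = 5(p − 18) + 95.
Solving gives q = 230 with consumers paying 45 and suppliers receiving 27 (the 18 wedge).
ΔCS is the trapezoid between Q = 230 and Q = 270 of height 10: ½ · (270 + 230) · 10 = 2500.

Consumer surplus falls by 2500 hundred.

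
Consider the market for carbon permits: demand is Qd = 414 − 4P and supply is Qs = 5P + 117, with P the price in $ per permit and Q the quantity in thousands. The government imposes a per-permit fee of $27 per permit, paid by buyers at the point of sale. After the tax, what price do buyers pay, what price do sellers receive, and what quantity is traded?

Buyers pay $48; sellers receive $21; quantity = 222.

Before the tax: set 414 − 4P = 5P + 117 → P* = $33, Q* = 282.
With the tax collected from buyers, demand (in seller-price terms) shifts: Qd = 414 − 4(P + 27).
Solving gives Q = 222 with buyers paying $48 and sellers receiving $21 (the $27 wedge).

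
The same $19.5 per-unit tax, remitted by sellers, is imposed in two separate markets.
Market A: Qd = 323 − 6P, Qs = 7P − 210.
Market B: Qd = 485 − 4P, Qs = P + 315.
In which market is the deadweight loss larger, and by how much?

Market A, by $462.15.

Market A: pre-tax P* = $41, Q* = 77; post-tax Q = 14; deadweight loss = $614.25.
Market B: pre-tax P* = $34, Q* = 349; post-tax Q = 333.4; deadweight loss = $152.1.
Difference: $614.25 vs $152.1 → market A is larger by $462.15.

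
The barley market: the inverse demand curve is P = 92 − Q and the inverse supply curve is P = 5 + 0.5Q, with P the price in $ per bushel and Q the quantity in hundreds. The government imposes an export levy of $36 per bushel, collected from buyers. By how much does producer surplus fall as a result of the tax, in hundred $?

Producer surplus falls by $552 hundred.

Rewrite in direct form: Qd = 92 − P and Qs = 2P − 10.
Before the tax: set 92 − P = 2P − 10 → P* = $34, Q* = 58.
With the tax collected from buyers, demand (in seller-price terms) shifts: Qd = 92 − (P + 36).
Solving gives Q = 34 with buyers paying $58 and suppliers receiving $22 (the $36 wedge).
ΔPS is the trapezoid between Q = 34 and Q = 58 of height $12: ½ · (58 + 34) · 12 = $552.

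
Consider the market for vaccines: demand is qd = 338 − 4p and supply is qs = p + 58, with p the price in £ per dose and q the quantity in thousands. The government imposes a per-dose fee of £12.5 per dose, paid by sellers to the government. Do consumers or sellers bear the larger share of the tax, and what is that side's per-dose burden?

Without the tax, 338 − 4p = p + 58 gives 5p = 280, so p* = £56 and q* = 114.
With the tax collected from sellers, supply shifts: qs = (p − 12.5) + 58.
New equilibrium: consumers pay £58.5, sellers receive £46, q = 104. (Wedge: pb − ps = 12.5.)
Per-dose burden: consumers £2.5, sellers £10.
Sellers take the larger share because supply is less price-elastic here (demand slope 4 vs supply slope 1).
The less price-elastic side of the market bears the larger share of a per-unit tax.

Sellers bear the larger share: £10 per dose.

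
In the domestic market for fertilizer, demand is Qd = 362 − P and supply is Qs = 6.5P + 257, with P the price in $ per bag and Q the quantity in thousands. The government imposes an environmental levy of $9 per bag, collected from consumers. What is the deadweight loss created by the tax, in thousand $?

Deadweight loss = $35.1 thousand.

Without the tax, 362 − P = 6.5P + 257 gives 7.5P = 105, so P* = $14 and Q* = 348.
With the tax collected from consumers, demand (in seller-price terms) shifts: Qd = 362 − (P + 9).
New equilibrium: consumers pay $21.8, producers receive $12.8, Q = 340.2. (Wedge: Pb − Ps = 9.)
Quantity falls by |ΔQ| = |348 − 340.2| = 7.8.
DWL = ½ · t · |ΔQ| = ½ · 9 · 7.8 = $35.1.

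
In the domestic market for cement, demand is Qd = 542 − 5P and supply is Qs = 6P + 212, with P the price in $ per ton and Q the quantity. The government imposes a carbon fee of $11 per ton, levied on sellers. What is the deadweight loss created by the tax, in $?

Deadweight loss = $165.

Before the tax: set 542 − 5P = 6P + 212 → P* = $30, Q* = 392.
With the tax collected from sellers, supply shifts: Qs = 6(P − 11) + 212.
New equilibrium: consumers pay $36, sellers receive $25, Q = 362. (Wedge: Pb − Ps = 11.)
Quantity falls by |ΔQ| = |392 − 362| = 30.
DWL = ½ · t · |ΔQ| = ½ · 11 · 30 = $165.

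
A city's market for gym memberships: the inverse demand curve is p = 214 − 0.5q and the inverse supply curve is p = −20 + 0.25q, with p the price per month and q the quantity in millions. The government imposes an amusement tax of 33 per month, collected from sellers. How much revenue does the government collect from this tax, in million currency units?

Rewrite in direct form: qd = 428 − 2p and qs = 4p + 80.
Before the tax: set 428 − 2p = 4p + 80 → p* = 58, q* = 312.
With the tax collected from sellers, supply shifts: qs = 4(p − 33) + 80.
New equilibrium: buyers pay 80, sellers receive 47, q = 268. (Wedge: pb − ps = 33.)
Revenue = t · Q = 33 · 268 = 8844.

Tax revenue = 8844 million.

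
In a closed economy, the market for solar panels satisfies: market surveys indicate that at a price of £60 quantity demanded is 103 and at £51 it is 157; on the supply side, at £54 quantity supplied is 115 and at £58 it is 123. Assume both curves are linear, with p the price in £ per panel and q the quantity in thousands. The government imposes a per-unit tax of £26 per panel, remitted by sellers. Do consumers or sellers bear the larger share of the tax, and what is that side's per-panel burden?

Demand slope: (157 − 103)/(51 − 60) = -6, so qd = 463 − 6p.
Supply slope: (123 − 115)/(58 − 54) = 2, so qs = 2p + 7.
Before the tax: set 463 − 6p = 2p + 7 → p* = £57, q* = 121.
With the tax collected from sellers, supply shifts: qs = 2(p − 26) + 7.
Solving gives q = 82 with consumers paying £63.5 and sellers receiving £37.5 (the £26 wedge).
Per-panel burden: consumers £6.5, sellers £19.5.
Sellers take the larger share because supply is less price-elastic here (demand slope 6 vs supply slope 2).
The less price-elastic side of the market bears the larger share of a per-unit tax.

Sellers bear the larger share: £19.5 per panel.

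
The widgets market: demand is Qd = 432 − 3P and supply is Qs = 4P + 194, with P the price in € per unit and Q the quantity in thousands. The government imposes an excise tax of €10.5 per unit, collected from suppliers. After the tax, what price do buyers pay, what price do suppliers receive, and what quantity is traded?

Buyers pay €40; suppliers receive €29.5; quantity = 312.

Without the tax, 432 − 3P = 4P + 194 gives 7P = 238, so P* = €34 and Q* = 330.
With the tax collected from suppliers, supply shifts: Qs = 4(P − 10.5) + 194.
Solving gives Q = 312 with buyers paying €40 and suppliers receiving €29.5 (the €10.5 wedge).
The less price-elastic side of the market bears the larger share of a per-unit tax.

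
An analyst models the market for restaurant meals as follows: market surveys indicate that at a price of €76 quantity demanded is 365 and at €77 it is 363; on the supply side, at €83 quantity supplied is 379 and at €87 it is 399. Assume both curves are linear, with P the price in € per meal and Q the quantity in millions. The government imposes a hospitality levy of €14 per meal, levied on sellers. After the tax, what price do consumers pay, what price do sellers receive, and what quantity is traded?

Demand slope: (363 − 365)/(77 − 76) = -2, so Qd = 517 − 2P.
Supply slope: (399 − 379)/(87 − 83) = 5, so Qs = 5P − 36.
Before the tax: set 517 − 2P = 5P − 36 → P* = €79, Q* = 359.
With the tax collected from sellers, supply shifts: Qs = 5(P − 14) − 36.
Solving gives Q = 339 with consumers paying €89 and sellers receiving €75 (the €14 wedge).

Consumers pay €89; sellers receive €75; quantity = 339.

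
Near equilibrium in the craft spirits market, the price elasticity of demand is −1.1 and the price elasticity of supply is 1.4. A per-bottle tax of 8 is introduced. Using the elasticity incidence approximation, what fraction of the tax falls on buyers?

Buyers' share ≈ 0.56.

Incidence ratio: buyers' share ≈ εs / (εs + |εd|) = 1.4 / (1.4 + 1.1) = 0.56.
Supply is the more elastic side, so buyers bear the larger share.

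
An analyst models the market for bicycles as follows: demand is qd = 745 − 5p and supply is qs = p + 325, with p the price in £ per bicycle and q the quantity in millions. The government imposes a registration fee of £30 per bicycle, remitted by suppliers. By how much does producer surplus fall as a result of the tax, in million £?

Before the tax: set 745 − 5p = p + 325 → p* = £70, q* = 395.
With the tax collected from suppliers, supply shifts: qs = (p − 30) + 325.
New equilibrium: buyers pay £75, suppliers receive £45, q = 370. (Wedge: pb − ps = 30.)
ΔPS is the trapezoid between Q = 370 and Q = 395 of height £25: ½ · (395 + 370) · 25 = £9562.5.

Producer surplus falls by £9562.5 million.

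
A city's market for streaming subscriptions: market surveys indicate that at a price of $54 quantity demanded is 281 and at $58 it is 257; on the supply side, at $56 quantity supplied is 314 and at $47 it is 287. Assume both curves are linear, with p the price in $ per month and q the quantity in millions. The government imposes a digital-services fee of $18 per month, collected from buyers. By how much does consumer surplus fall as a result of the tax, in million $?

Demand slope: (257 − 281)/(58 − 54) = -6, so qd = 605 − 6p.
Supply slope: (287 − 314)/(47 − 56) = 3, so qs = 3p + 146.
Before the tax: set 605 − 6p = 3p + 146 → p* = $51, q* = 299.
With the tax collected from buyers, demand (in seller-price terms) shifts: qd = 605 − 6(p + 18).
New equilibrium: buyers pay $57, suppliers receive $39, q = 263. (Wedge: pb − ps = 18.)
ΔCS is the trapezoid between Q = 263 and Q = 299 of height $6: ½ · (299 + 263) · 6 = $1686.

Consumer surplus falls by $1686 million.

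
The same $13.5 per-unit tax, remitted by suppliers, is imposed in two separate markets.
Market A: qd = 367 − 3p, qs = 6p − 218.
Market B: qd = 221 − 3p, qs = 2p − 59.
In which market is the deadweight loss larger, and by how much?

Market A: pre-tax p* = $65, q* = 172; post-tax q = 145; deadweight loss = $182.25.
Market B: pre-tax p* = $56, q* = 53; post-tax q = 36.8; deadweight loss = $109.35.
Difference: $182.25 vs $109.35 → market A is larger by $72.9.

Market A, by $72.9.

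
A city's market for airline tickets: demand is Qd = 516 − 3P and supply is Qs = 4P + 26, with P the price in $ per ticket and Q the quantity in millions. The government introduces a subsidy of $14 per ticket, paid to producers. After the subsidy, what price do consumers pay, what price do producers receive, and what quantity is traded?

Before the subsidy: set 516 − 3P = 4P + 26 → P* = $70, Q* = 306.
With a per-unit subsidy paid to producers, each receives P + 14 per unit sold, so supply becomes Qs = 4(P + 14) + 26.
New equilibrium: consumers pay $62, producers receive $76, Q = 330. (Wedge: Pb − Ps = −14.)

Consumers pay $62; producers receive $76; quantity = 330.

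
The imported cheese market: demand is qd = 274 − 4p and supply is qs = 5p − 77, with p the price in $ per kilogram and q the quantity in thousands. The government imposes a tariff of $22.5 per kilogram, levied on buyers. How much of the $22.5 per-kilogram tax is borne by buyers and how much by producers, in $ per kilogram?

Buyers bear $12.5 per kilogram; producers bear $10 per kilogram.

Before the tax: set 274 − 4p = 5p − 77 → p* = $39, q* = 118.
With the tax collected from buyers, demand (in seller-price terms) shifts: qd = 274 − 4(p + 22.5).
Solving gives q = 68 with buyers paying $51.5 and producers receiving $29 (the $22.5 wedge).
Burden on buyers: $12.5; on producers: $10. (They sum to $22.5.)
The less price-elastic side of the market bears the larger share of a per-unit tax.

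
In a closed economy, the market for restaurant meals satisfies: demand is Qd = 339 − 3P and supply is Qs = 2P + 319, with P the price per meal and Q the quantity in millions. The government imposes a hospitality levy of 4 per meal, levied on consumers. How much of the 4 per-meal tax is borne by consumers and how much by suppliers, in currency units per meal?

Without the tax, 339 − 3P = 2P + 319 gives 5P = 20, so P* = 4 and Q* = 327.
With the tax collected from consumers, demand (in seller-price terms) shifts: Qd = 339 − 3(P + 4).
Solving gives Q = 322.2 with consumers paying 5.6 and suppliers receiving 1.6 (the 4 wedge).
Burden on consumers: 1.6; on suppliers: 2.4. (They sum to 4.)

Consumers bear 1.6 per meal; suppliers bear 2.4 per meal.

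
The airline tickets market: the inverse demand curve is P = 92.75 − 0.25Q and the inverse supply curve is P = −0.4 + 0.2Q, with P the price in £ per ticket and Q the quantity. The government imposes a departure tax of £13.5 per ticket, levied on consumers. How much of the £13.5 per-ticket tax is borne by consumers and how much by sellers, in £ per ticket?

Rewrite in direct form: Qd = 371 − 4P and Qs = 5P + 2.
Without the tax, 371 − 4P = 5P + 2 gives 9P = 369, so P* = £41 and Q* = 207.
With the tax collected from consumers, demand (in seller-price terms) shifts: Qd = 371 − 4(P + 13.5).
New equilibrium: consumers pay £48.5, sellers receive £35, Q = 177. (Wedge: Pb − Ps = 13.5.)
Burden on consumers: £7.5; on sellers: £6. (They sum to £13.5.)

Consumers bear £7.5 per ticket; sellers bear £6 per ticket.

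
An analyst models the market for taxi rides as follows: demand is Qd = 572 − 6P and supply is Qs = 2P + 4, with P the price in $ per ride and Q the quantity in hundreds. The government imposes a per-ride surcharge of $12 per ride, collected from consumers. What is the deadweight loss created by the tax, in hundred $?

Deadweight loss = $108 hundred.

Without the tax, 572 − 6P = 2P + 4 gives 8P = 568, so P* = $71 and Q* = 146.
With the tax collected from consumers, demand (in seller-price terms) shifts: Qd = 572 − 6(P + 12).
Solving gives Q = 128 with consumers paying $74 and producers receiving $62 (the $12 wedge).
Quantity falls by |ΔQ| = |146 − 128| = 18.
DWL = ½ · t · |ΔQ| = ½ · 12 · 18 = $108.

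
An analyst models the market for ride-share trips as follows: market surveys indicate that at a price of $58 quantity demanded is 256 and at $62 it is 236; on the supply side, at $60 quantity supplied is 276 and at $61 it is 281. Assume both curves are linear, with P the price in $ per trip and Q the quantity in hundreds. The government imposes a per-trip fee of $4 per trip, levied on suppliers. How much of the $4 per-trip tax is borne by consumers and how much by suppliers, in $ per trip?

Demand slope: (236 − 256)/(62 − 58) = -5, so Qd = 546 − 5P.
Supply slope: (281 − 276)/(61 − 60) = 5, so Qs = 5P − 24.
Before the tax: set 546 − 5P = 5P − 24 → P* = $57, Q* = 261.
With the tax collected from suppliers, supply shifts: Qs = 5(P − 4) − 24.
Solving gives Q = 251 with consumers paying $59 and suppliers receiving $55 (the $4 wedge).
Burden on consumers: $2; on suppliers: $2. (They sum to $4.)
The less price-elastic side of the market bears the larger share of a per-unit tax.

Consumers bear $2 per trip; suppliers bear $2 per trip.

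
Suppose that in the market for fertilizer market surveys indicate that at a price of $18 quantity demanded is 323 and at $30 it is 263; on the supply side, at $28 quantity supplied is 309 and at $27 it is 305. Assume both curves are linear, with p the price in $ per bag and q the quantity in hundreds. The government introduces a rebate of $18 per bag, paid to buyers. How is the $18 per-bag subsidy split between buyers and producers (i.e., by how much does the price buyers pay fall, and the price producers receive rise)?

Buyers gain $8 per bag; producers gain $10 per bag.

Demand slope: (263 − 323)/(30 − 18) = -5, so qd = 413 − 5p.
Supply slope: (305 − 309)/(27 − 28) = 4, so qs = 4p + 197.
Without the subsidy, 413 − 5p = 4p + 197 gives 9p = 216, so p* = $24 and q* = 293.
With a per-unit subsidy paid to buyers, each effectively pays p − 18, so demand becomes qd = 413 − 5(p − 18).
Solving gives q = 333 with buyers paying $16 and producers receiving $34 (the $18 wedge).
Gain to buyers: $8; to producers: $10. (They sum to $18.)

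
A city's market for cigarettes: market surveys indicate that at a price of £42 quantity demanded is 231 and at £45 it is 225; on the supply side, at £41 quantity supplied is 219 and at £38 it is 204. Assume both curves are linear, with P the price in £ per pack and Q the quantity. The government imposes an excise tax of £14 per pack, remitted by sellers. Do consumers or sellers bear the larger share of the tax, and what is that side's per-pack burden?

Demand slope: (225 − 231)/(45 − 42) = -2, so Qd = 315 − 2P.
Supply slope: (204 − 219)/(38 − 41) = 5, so Qs = 5P + 14.
Without the tax, 315 − 2P = 5P + 14 gives 7P = 301, so P* = £43 and Q* = 229.
With the tax collected from sellers, supply shifts: Qs = 5(P − 14) + 14.
New equilibrium: consumers pay £53, sellers receive £39, Q = 209. (Wedge: Pb − Ps = 14.)
Per-pack burden: consumers £10, sellers £4.
Consumers take the larger share because demand is less price-elastic here (demand slope 2 vs supply slope 5).

Consumers bear the larger share: £10 per pack.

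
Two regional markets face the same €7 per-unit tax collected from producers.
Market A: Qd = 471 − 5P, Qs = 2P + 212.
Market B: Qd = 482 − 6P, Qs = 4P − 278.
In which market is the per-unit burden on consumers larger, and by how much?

Market B, by €0.8.

Market A: pre-tax P* = €37, Q* = 286; post-tax Q = 276; per-unit burden on consumers = €2.
Market B: pre-tax P* = €76, Q* = 26; post-tax Q = 9.2; per-unit burden on consumers = €2.8.
Difference: €2 vs €2.8 → market B is larger by €0.8.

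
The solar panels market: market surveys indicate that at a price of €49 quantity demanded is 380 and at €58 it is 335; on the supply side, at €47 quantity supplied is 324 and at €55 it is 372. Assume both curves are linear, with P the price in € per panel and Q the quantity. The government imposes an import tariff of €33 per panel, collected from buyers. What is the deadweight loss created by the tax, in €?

Demand slope: (335 − 380)/(58 − 49) = -5, so Qd = 625 − 5P.
Supply slope: (372 − 324)/(55 − 47) = 6, so Qs = 6P + 42.
Before the tax: set 625 − 5P = 6P + 42 → P* = €53, Q* = 360.
With the tax collected from buyers, demand (in seller-price terms) shifts: Qd = 625 − 5(P + 33).
Solving gives Q = 270 with buyers paying €71 and producers receiving €38 (the €33 wedge).
Quantity falls by |ΔQ| = |360 − 270| = 90.
DWL = ½ · t · |ΔQ| = ½ · 33 · 90 = €1485.

Deadweight loss = €1485.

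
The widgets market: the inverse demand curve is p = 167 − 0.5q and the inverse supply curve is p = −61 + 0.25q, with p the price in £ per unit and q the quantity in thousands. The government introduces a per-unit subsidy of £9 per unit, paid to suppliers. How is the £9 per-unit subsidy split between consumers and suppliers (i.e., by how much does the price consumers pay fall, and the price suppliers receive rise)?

Rewrite in direct form: qd = 334 − 2p and qs = 4p + 244.
Before the subsidy: set 334 − 2p = 4p + 244 → p* = £15, q* = 304.
With a per-unit subsidy paid to suppliers, each receives p + 9 per unit sold, so supply becomes qs = 4(p + 9) + 244.
New equilibrium: consumers pay £9, suppliers receive £18, q = 316. (Wedge: pb − ps = −9.)
Gain to consumers: £6; to suppliers: £3. (They sum to £9.)

Consumers gain £6 per unit; suppliers gain £3 per unit.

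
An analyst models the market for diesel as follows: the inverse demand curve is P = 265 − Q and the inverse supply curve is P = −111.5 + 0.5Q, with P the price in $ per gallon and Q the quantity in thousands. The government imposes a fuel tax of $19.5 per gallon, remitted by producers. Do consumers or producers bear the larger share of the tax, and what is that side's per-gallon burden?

Consumers bear the larger share: $13 per gallon.

Inverting to Q(P) form: Qd = 265 − P; Qs = 2P + 223.
Before the tax: set 265 − P = 2P + 223 → P* = $14, Q* = 251.
With the tax collected from producers, supply shifts: Qs = 2(P − 19.5) + 223.
New equilibrium: consumers pay $27, producers receive $7.5, Q = 238. (Wedge: Pb − Ps = 19.5.)
Per-gallon burden: consumers $13, producers $6.5.
Consumers take the larger share because demand is less price-elastic here (demand slope 1 vs supply slope 2).
The less price-elastic side of the market bears the larger share of a per-unit tax.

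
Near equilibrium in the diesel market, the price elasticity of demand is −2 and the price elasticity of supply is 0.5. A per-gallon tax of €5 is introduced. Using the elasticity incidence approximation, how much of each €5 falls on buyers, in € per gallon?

Incidence ratio: buyers' share ≈ εs / (εs + |εd|) = 0.5 / (0.5 + 2) = 0.2.
So buyers bear ≈ 0.2 × €5 = €1; suppliers bear €4.

Buyers bear ≈ €1 per gallon.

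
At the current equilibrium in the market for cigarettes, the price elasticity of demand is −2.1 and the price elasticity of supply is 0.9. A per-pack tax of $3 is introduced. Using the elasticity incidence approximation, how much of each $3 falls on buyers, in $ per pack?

Incidence ratio: buyers' share ≈ εs / (εs + |εd|) = 0.9 / (0.9 + 2.1) = 0.3.
So buyers bear ≈ 0.3 × $3 = $0.9; producers bear $2.1.

Buyers bear ≈ $0.9 per pack.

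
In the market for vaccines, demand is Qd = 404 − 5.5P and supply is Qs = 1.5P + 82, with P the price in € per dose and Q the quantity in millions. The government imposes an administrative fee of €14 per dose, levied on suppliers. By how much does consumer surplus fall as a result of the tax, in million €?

Consumer surplus falls by €428.25 million.

Without the tax, 404 − 5.5P = 1.5P + 82 gives 7P = 322, so P* = €46 and Q* = 151.
With the tax collected from suppliers, supply shifts: Qs = 1.5(P − 14) + 82.
Solving gives Q = 134.5 with consumers paying €49 and suppliers receiving €35 (the €14 wedge).
ΔCS is the trapezoid between Q = 134.5 and Q = 151 of height €3: ½ · (151 + 134.5) · 3 = €428.25.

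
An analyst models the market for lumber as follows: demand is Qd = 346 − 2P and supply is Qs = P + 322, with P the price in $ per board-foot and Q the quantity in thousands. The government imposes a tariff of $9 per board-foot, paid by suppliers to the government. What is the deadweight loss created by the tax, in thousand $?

Deadweight loss = $27 thousand.

Without the tax, 346 − 2P = P + 322 gives 3P = 24, so P* = $8 and Q* = 330.
With the tax collected from suppliers, supply shifts: Qs = (P − 9) + 322.
New equilibrium: buyers pay $11, suppliers receive $2, Q = 324. (Wedge: Pb − Ps = 9.)
Quantity falls by |ΔQ| = |330 − 324| = 6.
DWL = ½ · t · |ΔQ| = ½ · 9 · 6 = $27.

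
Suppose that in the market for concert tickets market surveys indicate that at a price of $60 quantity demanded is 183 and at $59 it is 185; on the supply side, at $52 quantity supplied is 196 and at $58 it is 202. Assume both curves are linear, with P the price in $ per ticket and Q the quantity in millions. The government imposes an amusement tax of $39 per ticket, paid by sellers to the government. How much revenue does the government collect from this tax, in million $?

Demand slope: (185 − 183)/(59 − 60) = -2, so Qd = 303 − 2P.
Supply slope: (202 − 196)/(58 − 52) = 1, so Qs = P + 144.
Before the tax: set 303 − 2P = P + 144 → P* = $53, Q* = 197.
With the tax collected from sellers, supply shifts: Qs = (P − 39) + 144.
New equilibrium: buyers pay $66, sellers receive $27, Q = 171. (Wedge: Pb − Ps = 39.)
Revenue = t · Q = 39 · 171 = $6669.

Tax revenue = $6669 million.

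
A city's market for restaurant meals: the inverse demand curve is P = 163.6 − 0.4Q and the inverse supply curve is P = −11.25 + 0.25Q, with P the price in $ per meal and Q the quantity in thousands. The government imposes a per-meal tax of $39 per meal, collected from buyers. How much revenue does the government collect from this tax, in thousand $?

Tax revenue = $8151 thousand.

Inverting to Q(P) form: Qd = 409 − 2.5P; Qs = 4P + 45.
Before the tax: set 409 − 2.5P = 4P + 45 → P* = $56, Q* = 269.
With the tax collected from buyers, demand (in seller-price terms) shifts: Qd = 409 − 2.5(P + 39).
Solving gives Q = 209 with buyers paying $80 and producers receiving $41 (the $39 wedge).
Revenue = t · Q = 39 · 209 = $8151.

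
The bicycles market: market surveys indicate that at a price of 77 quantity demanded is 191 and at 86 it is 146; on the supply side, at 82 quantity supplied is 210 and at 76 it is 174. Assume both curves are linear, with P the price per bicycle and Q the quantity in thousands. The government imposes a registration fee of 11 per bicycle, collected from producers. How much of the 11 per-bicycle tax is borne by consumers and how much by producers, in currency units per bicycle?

Consumers bear 6 per bicycle; producers bear 5 per bicycle.

Demand slope: (146 − 191)/(86 − 77) = -5, so Qd = 576 − 5P.
Supply slope: (174 − 210)/(76 − 82) = 6, so Qs = 6P − 282.
Without the tax, 576 − 5P = 6P − 282 gives 11P = 858, so P* = 78 and Q* = 186.
With the tax collected from producers, supply shifts: Qs = 6(P − 11) − 282.
New equilibrium: consumers pay 84, producers receive 73, Q = 156. (Wedge: Pb − Ps = 11.)
Burden on consumers: 6; on producers: 5. (They sum to 11.)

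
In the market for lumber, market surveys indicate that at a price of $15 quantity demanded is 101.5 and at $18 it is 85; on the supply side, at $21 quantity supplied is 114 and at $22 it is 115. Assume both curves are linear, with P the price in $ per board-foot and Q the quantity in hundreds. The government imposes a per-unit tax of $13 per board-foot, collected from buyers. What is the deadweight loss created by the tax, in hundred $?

Demand slope: (85 − 101.5)/(18 − 15) = -5.5, so Qd = 184 − 5.5P.
Supply slope: (115 − 114)/(22 − 21) = 1, so Qs = P + 93.
Before the tax: set 184 − 5.5P = P + 93 → P* = $14, Q* = 107.
With the tax collected from buyers, demand (in seller-price terms) shifts: Qd = 184 − 5.5(P + 13).
New equilibrium: buyers pay $16, suppliers receive $3, Q = 96. (Wedge: Pb − Ps = 13.)
Quantity falls by |ΔQ| = |107 − 96| = 11.
DWL = ½ · t · |ΔQ| = ½ · 13 · 11 = $71.5.

Deadweight loss = $71.5 hundred.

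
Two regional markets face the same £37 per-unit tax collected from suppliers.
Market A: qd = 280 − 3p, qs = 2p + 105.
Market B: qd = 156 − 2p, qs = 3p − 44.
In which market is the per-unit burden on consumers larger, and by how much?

Market B, by £7.4.

Market A: pre-tax p* = £35, q* = 175; post-tax q = 130.6; per-unit burden on consumers = £14.8.
Market B: pre-tax p* = £40, q* = 76; post-tax q = 31.6; per-unit burden on consumers = £22.2.
Difference: £14.8 vs £22.2 → market B is larger by £7.4.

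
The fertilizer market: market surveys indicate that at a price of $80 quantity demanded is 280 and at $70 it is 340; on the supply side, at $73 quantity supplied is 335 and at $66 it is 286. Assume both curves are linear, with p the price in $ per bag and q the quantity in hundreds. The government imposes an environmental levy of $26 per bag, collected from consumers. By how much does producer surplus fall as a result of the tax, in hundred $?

Demand slope: (340 − 280)/(70 − 80) = -6, so qd = 760 − 6p.
Supply slope: (286 − 335)/(66 − 73) = 7, so qs = 7p − 176.
Without the tax, 760 − 6p = 7p − 176 gives 13p = 936, so p* = $72 and q* = 328.
With the tax collected from consumers, demand (in seller-price terms) shifts: qd = 760 − 6(p + 26).
Solving gives q = 244 with consumers paying $86 and producers receiving $60 (the $26 wedge).
ΔPS is the trapezoid between Q = 244 and Q = 328 of height $12: ½ · (328 + 244) · 12 = $3432.

Producer surplus falls by $3432 hundred.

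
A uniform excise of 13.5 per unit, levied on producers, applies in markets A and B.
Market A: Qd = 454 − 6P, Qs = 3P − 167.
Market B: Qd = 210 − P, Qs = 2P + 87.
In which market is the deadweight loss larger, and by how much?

Market A, by 121.5.

Market A: pre-tax P* = 69, Q* = 40; post-tax Q = 13; deadweight loss = 182.25.
Market B: pre-tax P* = 41, Q* = 169; post-tax Q = 160; deadweight loss = 60.75.
Difference: 182.25 vs 60.75 → market A is larger by 121.5.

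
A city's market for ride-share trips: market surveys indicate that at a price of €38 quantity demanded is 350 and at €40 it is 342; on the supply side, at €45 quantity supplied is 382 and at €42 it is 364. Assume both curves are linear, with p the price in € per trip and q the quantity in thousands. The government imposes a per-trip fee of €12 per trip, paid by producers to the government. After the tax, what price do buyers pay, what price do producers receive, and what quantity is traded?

Buyers pay €46.2; producers receive €34.2; quantity = 317.2.

Demand slope: (342 − 350)/(40 − 38) = -4, so qd = 502 − 4p.
Supply slope: (364 − 382)/(42 − 45) = 6, so qs = 6p + 112.
Before the tax: set 502 − 4p = 6p + 112 → p* = €39, q* = 346.
With the tax collected from producers, supply shifts: qs = 6(p − 12) + 112.
New equilibrium: buyers pay €46.2, producers receive €34.2, q = 317.2. (Wedge: pb − ps = 12.)
The less price-elastic side of the market bears the larger share of a per-unit tax.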